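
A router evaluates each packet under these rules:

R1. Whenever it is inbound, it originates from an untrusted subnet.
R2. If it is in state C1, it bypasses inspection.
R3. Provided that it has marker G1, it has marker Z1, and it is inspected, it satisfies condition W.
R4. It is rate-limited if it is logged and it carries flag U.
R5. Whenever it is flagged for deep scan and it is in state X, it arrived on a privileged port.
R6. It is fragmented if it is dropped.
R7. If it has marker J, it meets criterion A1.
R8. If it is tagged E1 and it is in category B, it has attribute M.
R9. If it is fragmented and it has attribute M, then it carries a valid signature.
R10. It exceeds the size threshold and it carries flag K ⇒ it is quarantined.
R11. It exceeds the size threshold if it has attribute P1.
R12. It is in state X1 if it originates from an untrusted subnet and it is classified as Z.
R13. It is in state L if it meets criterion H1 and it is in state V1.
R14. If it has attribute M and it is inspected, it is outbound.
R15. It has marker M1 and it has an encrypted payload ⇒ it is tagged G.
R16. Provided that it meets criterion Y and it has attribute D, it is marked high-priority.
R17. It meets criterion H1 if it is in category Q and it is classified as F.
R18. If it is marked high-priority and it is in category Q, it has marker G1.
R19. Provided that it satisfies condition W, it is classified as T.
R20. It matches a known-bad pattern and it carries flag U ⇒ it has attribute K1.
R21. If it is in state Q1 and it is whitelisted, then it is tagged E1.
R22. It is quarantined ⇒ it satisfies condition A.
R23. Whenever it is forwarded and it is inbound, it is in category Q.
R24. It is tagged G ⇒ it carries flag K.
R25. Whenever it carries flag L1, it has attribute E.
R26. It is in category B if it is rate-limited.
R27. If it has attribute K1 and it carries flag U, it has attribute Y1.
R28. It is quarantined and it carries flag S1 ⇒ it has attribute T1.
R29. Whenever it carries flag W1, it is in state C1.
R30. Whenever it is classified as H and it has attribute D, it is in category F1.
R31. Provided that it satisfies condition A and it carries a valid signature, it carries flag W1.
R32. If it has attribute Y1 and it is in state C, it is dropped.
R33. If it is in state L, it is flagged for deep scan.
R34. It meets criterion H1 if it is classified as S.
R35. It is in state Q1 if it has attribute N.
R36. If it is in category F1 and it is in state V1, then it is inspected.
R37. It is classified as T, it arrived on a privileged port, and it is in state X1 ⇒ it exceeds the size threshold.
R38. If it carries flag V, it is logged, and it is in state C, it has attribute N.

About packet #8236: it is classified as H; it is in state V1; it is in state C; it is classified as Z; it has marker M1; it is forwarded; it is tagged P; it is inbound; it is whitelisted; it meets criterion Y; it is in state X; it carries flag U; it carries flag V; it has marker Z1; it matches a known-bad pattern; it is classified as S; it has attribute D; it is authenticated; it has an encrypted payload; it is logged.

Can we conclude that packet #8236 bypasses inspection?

By R1 (it is inbound): it originates from an untrusted subnet.
By R4 (it is logged, it carries flag U): it is rate-limited.
By R12 (it originates from an untrusted subnet, it is classified as Z): it is in state X1.
By R15 (it has marker M1, it has an encrypted payload): it is tagged G.
By R16 (it meets criterion Y, it has attribute D): it is marked high-priority.
By R20 (it matches a known-bad pattern, it carries flag U): it has attribute K1.
By R23 (it is forwarded, it is inbound): it is in category Q.
By R24 (it is tagged G): it carries flag K.
By R26 (it is rate-limited): it is in category B.
By R27 (it has attribute K1, it carries flag U): it has attribute Y1.
By R30 (it is classified as H, it has attribute D): it is in category F1.
By R32 (it has attribute Y1, it is in state C): it is dropped.
By R34 (it is classified as S): it meets criterion H1.
By R36 (it is in category F1, it is in state V1): it is inspected.
By R38 (it carries flag V, it is logged, it is in state C): it has attribute N.
By R6 (it is dropped): it is fragmented.
By R13 (it meets criterion H1, it is in state V1): it is in state L.
By R18 (it is marked high-priority, it is in category Q): it has marker G1.
By R33 (it is in state L): it is flagged for deep scan.
By R35 (it has attribute N): it is in state Q1.
By R3 (it has marker G1, it has marker Z1, it is inspected): it satisfies condition W.
By R5 (it is flagged for deep scan, it is in state X): it arrived on a privileged port.
By R19 (it satisfies condition W): it is classified as T.
By R21 (it is in state Q1, it is whitelisted): it is tagged E1.
By R37 (it is classified as T, it arrived on a privileged port, it is in state X1): it exceeds the size threshold.
By R8 (it is tagged E1, it is in category B): it has attribute M.
By R9 (it is fragmented, it has attribute M): it carries a valid signature.
By R10 (it exceeds the size threshold, it carries flag K): it is quarantined.
By R22 (it is quarantined): it satisfies condition A.
By R31 (it satisfies condition A, it carries a valid signature): it carries flag W1.
By R29 (it carries flag W1): it is in state C1.
By R2 (it is in state C1): it bypasses inspection.

Yes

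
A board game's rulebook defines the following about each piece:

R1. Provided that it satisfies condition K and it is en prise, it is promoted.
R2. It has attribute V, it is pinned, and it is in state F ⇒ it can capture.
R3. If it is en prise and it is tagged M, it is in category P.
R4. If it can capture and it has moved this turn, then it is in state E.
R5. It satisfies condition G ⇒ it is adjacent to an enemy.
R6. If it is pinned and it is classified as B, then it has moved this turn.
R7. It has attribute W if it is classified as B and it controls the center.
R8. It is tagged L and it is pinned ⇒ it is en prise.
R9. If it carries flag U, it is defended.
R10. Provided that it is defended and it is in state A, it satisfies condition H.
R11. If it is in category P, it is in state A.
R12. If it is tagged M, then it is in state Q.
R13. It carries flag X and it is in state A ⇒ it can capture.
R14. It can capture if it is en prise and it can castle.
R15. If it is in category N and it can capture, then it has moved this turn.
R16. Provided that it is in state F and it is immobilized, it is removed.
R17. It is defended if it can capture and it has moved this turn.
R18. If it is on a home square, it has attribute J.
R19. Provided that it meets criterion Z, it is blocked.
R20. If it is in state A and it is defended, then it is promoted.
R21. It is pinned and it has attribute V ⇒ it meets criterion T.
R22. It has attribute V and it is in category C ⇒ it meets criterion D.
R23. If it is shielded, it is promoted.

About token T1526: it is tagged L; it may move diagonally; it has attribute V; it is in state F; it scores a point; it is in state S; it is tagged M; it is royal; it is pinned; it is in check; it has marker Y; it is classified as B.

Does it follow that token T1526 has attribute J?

No

Forward chaining from the given facts derives: can capture, has moved this turn, is en prise, is in state Q, is defended, meets criterion T, is in category P, is in state E, is in state A, is promoted, satisfies condition H.
The only rule concluding "it has attribute J" is R18, which needs "it is on a home square"; that is never established.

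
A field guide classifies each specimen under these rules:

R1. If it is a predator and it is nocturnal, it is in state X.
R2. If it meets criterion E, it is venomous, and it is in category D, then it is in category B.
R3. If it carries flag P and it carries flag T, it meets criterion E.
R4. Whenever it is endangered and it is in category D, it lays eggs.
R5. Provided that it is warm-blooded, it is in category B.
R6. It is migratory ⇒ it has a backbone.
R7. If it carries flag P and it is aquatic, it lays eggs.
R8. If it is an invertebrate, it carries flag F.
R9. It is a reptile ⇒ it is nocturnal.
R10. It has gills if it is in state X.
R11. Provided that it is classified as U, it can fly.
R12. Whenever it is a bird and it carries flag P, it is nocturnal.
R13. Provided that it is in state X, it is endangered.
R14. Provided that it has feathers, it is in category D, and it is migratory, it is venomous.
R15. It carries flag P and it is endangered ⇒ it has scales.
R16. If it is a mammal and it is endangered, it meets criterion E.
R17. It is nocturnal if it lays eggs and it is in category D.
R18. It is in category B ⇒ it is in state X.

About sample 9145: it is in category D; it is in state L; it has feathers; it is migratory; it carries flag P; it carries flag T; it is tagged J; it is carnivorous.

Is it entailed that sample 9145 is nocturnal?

By R3 (it carries flag P, it carries flag T): it meets criterion E.
By R14 (it has feathers, it is in category D, it is migratory): it is venomous.
By R2 (it meets criterion E, it is venomous, it is in category D): it is in category B.
By R18 (it is in category B): it is in state X.
By R13 (it is in state X): it is endangered.
By R4 (it is endangered, it is in category D): it lays eggs.
By R17 (it lays eggs, it is in category D): it is nocturnal.

Yes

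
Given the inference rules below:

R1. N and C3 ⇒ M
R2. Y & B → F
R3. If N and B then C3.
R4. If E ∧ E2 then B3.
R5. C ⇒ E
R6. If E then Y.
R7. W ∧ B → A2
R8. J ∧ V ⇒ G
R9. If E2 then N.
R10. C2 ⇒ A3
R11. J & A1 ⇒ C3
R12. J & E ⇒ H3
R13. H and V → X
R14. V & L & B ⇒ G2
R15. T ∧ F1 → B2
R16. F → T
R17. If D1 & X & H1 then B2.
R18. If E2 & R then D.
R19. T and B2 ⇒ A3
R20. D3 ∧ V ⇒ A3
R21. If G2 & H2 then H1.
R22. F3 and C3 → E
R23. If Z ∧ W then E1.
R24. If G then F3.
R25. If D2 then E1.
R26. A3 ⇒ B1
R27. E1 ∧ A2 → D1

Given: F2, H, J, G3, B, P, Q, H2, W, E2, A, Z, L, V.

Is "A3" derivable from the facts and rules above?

A2  (by R7: W, B)
G  (by R8: J, V)
N  (by R9: E2)
X  (by R13: H, V)
G2  (by R14: V, L, B)
H1  (by R21: G2, H2)
E1  (by R23: Z, W)
F3  (by R24: G)
D1  (by R27: E1, A2)
C3  (by R3: N, B)
B2  (by R17: D1, X, H1)
E  (by R22: F3, C3)
Y  (by R6: E)
F  (by R2: Y, B)
T  (by R16: F)
A3  (by R19: T, B2)

Yes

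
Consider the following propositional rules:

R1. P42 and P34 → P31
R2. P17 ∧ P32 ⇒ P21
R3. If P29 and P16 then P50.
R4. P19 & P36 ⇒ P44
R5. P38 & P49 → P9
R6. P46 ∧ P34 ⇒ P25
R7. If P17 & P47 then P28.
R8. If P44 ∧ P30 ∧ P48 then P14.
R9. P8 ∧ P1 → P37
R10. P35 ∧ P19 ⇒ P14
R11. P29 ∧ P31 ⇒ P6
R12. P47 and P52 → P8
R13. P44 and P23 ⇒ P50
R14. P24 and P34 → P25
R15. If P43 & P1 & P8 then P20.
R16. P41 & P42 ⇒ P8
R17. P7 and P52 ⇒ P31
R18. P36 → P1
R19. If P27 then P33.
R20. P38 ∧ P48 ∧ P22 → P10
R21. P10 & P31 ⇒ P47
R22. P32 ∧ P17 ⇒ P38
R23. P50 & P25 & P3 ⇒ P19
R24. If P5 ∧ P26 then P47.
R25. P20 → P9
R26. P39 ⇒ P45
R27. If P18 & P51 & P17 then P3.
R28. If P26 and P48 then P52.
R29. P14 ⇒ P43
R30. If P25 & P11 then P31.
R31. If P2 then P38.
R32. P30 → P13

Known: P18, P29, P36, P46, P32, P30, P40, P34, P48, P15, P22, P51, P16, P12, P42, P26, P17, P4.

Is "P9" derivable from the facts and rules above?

Yes

P31  (by R1: P42, P34)
P50  (by R3: P29, P16)
P25  (by R6: P46, P34)
P1  (by R18: P36)
P38  (by R22: P32, P17)
P3  (by R27: P18, P51, P17)
P52  (by R28: P26, P48)
P10  (by R20: P38, P48, P22)
P47  (by R21: P10, P31)
P19  (by R23: P50, P25, P3)
P44  (by R4: P19, P36)
P14  (by R8: P44, P30, P48)
P8  (by R12: P47, P52)
P43  (by R29: P14)
P20  (by R15: P43, P1, P8)
P9  (by R25: P20)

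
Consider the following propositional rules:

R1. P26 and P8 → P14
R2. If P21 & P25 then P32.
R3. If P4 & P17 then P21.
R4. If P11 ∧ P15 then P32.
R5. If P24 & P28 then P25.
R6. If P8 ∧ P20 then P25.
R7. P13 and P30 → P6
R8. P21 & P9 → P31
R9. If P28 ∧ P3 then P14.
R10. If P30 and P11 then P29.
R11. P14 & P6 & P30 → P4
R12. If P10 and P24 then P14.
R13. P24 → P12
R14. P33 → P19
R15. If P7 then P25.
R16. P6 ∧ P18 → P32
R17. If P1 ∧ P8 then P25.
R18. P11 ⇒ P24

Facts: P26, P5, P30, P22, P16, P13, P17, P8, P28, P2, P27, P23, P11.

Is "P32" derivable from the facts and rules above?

Yes

P14  (by R1: P26, P8)
P6  (by R7: P13, P30)
P4  (by R11: P14, P6, P30)
P24  (by R18: P11)
P21  (by R3: P4, P17)
P25  (by R5: P24, P28)
P32  (by R2: P21, P25)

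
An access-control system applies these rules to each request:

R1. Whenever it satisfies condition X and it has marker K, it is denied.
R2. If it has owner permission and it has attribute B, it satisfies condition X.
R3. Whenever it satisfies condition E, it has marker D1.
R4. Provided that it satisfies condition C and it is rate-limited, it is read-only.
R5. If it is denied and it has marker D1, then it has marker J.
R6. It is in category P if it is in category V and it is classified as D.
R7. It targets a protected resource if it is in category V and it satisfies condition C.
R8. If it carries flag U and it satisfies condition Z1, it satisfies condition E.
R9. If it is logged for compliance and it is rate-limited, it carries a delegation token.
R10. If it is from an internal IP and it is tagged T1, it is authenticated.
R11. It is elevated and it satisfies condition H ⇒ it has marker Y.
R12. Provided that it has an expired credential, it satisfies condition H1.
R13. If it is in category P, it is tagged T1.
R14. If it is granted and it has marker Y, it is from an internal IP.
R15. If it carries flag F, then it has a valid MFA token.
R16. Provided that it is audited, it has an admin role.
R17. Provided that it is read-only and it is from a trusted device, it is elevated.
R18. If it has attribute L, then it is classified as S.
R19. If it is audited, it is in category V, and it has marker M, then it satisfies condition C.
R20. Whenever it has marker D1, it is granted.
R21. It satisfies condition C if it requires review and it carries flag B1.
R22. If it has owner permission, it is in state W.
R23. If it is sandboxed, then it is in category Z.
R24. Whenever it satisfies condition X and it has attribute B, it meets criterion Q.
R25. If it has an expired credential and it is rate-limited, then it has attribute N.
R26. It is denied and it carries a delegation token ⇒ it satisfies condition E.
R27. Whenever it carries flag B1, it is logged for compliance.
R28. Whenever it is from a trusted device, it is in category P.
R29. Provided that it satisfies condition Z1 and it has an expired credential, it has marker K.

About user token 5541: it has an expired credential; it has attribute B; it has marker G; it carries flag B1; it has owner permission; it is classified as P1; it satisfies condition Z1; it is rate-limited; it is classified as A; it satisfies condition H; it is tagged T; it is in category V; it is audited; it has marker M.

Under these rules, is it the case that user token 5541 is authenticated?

No

Forward chaining from the given facts derives: satisfies condition X, satisfies condition H1, has an admin role, satisfies condition C, is in state W, meets criterion Q, has attribute N, is logged for compliance, has marker K, is denied, is read-only, targets a protected resource, carries a delegation token, satisfies condition E, has marker D1, has marker J, is granted.
The only rule concluding "it is authenticated" is R10, which needs "it is from an internal IP"; that is never established.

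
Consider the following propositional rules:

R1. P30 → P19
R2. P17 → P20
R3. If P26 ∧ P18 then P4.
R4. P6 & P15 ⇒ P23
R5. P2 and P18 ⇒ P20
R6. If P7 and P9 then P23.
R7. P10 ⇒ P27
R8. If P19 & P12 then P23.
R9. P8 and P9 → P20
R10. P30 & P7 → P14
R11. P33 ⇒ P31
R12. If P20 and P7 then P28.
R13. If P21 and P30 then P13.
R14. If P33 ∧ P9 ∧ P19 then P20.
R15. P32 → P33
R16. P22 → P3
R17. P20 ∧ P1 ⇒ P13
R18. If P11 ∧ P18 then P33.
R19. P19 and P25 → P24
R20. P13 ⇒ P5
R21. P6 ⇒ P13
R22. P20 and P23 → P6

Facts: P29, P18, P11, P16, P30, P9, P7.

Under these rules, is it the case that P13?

Yes

P19  (by R1: P30)
P23  (by R6: P7, P9)
P33  (by R18: P11, P18)
P20  (by R14: P33, P9, P19)
P6  (by R22: P20, P23)
P13  (by R21: P6)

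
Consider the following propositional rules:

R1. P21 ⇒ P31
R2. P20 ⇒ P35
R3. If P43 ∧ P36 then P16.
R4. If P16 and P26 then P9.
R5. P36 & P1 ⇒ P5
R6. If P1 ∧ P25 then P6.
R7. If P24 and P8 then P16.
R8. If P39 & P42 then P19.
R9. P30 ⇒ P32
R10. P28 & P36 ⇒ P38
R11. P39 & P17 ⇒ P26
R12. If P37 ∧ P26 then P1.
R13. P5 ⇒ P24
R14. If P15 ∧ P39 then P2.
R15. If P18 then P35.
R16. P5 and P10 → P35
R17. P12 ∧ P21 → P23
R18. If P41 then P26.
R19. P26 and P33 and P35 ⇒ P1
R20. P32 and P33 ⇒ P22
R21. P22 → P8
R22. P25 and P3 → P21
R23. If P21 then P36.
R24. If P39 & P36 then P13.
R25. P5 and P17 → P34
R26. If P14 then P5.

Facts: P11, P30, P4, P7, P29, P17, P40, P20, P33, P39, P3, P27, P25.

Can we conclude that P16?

Yes

P35  (by R2: P20)
P32  (by R9: P30)
P26  (by R11: P39, P17)
P1  (by R19: P26, P33, P35)
P22  (by R20: P32, P33)
P8  (by R21: P22)
P21  (by R22: P25, P3)
P36  (by R23: P21)
P5  (by R5: P36, P1)
P24  (by R13: P5)
P16  (by R7: P24, P8)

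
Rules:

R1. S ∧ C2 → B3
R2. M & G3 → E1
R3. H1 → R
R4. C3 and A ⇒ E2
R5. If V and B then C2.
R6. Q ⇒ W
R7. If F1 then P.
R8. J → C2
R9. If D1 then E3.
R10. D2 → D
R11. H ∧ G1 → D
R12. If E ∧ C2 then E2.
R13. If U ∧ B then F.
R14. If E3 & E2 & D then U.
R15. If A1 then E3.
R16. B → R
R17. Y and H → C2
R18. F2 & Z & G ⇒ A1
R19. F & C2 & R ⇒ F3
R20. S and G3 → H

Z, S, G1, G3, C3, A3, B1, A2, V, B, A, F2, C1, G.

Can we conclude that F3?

E2  (by R4: C3, A)
C2  (by R5: V, B)
R  (by R16: B)
A1  (by R18: F2, Z, G)
H  (by R20: S, G3)
D  (by R11: H, G1)
E3  (by R15: A1)
U  (by R14: E3, E2, D)
F  (by R13: U, B)
F3  (by R19: F, C2, R)

Yes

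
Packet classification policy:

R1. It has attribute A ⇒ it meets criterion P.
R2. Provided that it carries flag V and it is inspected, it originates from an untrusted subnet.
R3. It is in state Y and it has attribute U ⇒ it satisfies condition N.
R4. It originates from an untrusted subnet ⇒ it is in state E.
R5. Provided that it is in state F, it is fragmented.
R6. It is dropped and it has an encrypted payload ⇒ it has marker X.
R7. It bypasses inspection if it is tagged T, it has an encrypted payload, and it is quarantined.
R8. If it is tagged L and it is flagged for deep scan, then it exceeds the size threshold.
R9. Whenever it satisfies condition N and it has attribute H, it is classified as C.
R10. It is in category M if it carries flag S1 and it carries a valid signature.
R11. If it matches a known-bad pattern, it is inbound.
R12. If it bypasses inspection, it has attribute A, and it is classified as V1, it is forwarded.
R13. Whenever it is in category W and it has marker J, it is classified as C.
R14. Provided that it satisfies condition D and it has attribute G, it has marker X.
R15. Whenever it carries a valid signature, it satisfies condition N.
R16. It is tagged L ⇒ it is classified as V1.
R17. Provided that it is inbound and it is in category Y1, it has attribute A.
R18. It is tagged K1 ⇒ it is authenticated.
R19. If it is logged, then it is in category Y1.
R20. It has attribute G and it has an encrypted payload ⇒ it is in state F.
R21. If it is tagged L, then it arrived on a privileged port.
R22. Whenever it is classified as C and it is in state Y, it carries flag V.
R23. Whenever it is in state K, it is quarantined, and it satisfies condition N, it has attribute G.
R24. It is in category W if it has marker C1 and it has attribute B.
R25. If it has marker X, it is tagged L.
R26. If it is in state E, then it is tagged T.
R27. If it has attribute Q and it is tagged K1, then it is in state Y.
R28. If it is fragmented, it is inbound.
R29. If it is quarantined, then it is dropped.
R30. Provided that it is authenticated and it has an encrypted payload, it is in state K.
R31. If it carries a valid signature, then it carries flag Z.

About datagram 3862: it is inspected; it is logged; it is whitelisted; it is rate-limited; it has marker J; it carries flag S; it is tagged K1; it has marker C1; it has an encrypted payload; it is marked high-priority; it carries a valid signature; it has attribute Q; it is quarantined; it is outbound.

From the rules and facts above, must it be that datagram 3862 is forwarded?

Forward chaining from the given facts derives: satisfies condition N, is authenticated, is in category Y1, is in state Y, is dropped, is in state K, carries flag Z, has marker X, has attribute G, is tagged L, is classified as V1, is in state F, arrived on a privileged port, is fragmented, is inbound, has attribute A, meets criterion P.
The only rule concluding "it is forwarded" is R12, which needs "it bypasses inspection"; that is never established.

No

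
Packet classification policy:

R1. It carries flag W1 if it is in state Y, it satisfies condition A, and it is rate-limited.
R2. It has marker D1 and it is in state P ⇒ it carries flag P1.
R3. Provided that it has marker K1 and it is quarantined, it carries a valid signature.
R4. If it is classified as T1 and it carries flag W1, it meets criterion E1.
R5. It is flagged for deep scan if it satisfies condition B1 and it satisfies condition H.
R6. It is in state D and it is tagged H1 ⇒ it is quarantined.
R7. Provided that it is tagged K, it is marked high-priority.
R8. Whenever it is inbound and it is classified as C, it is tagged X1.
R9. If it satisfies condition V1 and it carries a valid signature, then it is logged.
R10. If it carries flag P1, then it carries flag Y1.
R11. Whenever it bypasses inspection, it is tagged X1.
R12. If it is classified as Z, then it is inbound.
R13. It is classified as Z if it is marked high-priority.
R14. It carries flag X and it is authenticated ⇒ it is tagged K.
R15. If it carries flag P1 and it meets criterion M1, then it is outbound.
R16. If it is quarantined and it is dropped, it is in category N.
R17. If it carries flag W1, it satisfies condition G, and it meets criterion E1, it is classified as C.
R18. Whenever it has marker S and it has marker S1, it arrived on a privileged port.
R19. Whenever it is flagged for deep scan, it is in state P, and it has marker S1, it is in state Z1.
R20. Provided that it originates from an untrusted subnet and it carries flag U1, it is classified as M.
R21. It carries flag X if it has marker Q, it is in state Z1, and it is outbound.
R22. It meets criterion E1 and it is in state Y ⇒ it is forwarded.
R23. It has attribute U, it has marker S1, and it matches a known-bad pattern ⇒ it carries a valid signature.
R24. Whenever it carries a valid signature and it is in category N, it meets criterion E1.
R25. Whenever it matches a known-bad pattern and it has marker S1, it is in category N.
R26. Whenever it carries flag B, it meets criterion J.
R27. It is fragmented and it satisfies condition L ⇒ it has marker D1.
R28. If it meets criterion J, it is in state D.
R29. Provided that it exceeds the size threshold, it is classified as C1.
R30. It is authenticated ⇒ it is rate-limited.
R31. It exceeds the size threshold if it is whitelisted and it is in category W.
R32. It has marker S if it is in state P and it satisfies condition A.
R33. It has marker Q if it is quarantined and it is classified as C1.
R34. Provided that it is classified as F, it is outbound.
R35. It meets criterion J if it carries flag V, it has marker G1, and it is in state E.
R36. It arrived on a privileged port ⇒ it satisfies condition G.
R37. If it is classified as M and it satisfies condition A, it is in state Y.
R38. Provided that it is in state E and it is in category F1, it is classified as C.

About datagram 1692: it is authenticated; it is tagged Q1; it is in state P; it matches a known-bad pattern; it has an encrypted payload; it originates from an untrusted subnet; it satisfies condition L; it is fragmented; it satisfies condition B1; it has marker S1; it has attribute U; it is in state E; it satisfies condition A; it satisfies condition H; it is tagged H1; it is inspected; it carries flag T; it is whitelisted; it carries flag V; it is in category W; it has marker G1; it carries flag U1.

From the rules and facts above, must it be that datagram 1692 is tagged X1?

Forward chaining from the given facts derives: is flagged for deep scan, is in state Z1, is classified as M, carries a valid signature, is in category N, has marker D1, is rate-limited, exceeds the size threshold, has marker S, meets criterion J, is in state Y, carries flag W1, carries flag P1, carries flag Y1, arrived on a privileged port, meets criterion E1, is in state D, is classified as C1, satisfies condition G, is quarantined, is classified as C, is forwarded, has marker Q.
Rules concluding "it is tagged X1": R8 needs "it is inbound"; R11 needs "it bypasses inspection" — none of these are established.

No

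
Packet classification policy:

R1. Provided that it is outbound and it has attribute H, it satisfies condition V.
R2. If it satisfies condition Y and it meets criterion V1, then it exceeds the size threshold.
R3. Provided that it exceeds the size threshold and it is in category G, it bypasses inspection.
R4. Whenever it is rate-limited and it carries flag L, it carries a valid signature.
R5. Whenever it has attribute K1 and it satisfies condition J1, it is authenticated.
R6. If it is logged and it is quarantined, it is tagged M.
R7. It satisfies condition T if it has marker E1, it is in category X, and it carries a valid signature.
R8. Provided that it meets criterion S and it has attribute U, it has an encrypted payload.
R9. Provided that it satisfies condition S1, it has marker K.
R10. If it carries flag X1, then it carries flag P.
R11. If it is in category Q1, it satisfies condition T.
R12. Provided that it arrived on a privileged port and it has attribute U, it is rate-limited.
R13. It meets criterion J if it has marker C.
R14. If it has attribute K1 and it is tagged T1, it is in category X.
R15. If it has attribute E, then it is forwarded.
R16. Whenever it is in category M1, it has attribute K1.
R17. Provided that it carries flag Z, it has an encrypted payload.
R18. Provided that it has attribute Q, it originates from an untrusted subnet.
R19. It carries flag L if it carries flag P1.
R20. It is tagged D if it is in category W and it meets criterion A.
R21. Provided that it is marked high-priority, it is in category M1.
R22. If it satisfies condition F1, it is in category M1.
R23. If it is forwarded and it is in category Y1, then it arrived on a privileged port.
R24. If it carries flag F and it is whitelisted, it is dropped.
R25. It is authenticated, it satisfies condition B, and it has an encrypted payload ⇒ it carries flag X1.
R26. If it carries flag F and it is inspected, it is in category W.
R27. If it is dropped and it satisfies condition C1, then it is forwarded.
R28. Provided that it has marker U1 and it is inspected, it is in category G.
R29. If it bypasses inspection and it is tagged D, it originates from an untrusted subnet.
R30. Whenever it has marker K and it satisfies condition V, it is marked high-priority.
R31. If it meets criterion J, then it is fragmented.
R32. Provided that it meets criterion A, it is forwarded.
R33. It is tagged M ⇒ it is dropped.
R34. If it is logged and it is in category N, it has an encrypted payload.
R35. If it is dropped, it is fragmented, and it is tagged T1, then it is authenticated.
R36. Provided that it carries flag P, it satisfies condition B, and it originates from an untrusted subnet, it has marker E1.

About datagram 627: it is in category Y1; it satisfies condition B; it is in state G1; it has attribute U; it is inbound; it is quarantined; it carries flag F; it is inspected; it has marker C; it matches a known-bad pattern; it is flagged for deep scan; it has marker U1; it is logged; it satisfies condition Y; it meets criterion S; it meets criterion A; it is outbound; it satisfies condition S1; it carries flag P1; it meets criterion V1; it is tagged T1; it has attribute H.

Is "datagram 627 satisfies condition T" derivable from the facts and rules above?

Yes

By R1 (it is outbound, it has attribute H): it satisfies condition V.
By R2 (it satisfies condition Y, it meets criterion V1): it exceeds the size threshold.
By R6 (it is logged, it is quarantined): it is tagged M.
By R8 (it meets criterion S, it has attribute U): it has an encrypted payload.
By R9 (it satisfies condition S1): it has marker K.
By R13 (it has marker C): it meets criterion J.
By R19 (it carries flag P1): it carries flag L.
By R26 (it carries flag F, it is inspected): it is in category W.
By R28 (it has marker U1, it is inspected): it is in category G.
By R30 (it has marker K, it satisfies condition V): it is marked high-priority.
By R31 (it meets criterion J): it is fragmented.
By R32 (it meets criterion A): it is forwarded.
By R33 (it is tagged M): it is dropped.
By R35 (it is dropped, it is fragmented, it is tagged T1): it is authenticated.
By R3 (it exceeds the size threshold, it is in category G): it bypasses inspection.
By R20 (it is in category W, it meets criterion A): it is tagged D.
By R21 (it is marked high-priority): it is in category M1.
By R23 (it is forwarded, it is in category Y1): it arrived on a privileged port.
By R25 (it is authenticated, it satisfies condition B, it has an encrypted payload): it carries flag X1.
By R29 (it bypasses inspection, it is tagged D): it originates from an untrusted subnet.
By R10 (it carries flag X1): it carries flag P.
By R12 (it arrived on a privileged port, it has attribute U): it is rate-limited.
By R16 (it is in category M1): it has attribute K1.
By R36 (it carries flag P, it satisfies condition B, it originates from an untrusted subnet): it has marker E1.
By R4 (it is rate-limited, it carries flag L): it carries a valid signature.
By R14 (it has attribute K1, it is tagged T1): it is in category X.
By R7 (it has marker E1, it is in category X, it carries a valid signature): it satisfies condition T.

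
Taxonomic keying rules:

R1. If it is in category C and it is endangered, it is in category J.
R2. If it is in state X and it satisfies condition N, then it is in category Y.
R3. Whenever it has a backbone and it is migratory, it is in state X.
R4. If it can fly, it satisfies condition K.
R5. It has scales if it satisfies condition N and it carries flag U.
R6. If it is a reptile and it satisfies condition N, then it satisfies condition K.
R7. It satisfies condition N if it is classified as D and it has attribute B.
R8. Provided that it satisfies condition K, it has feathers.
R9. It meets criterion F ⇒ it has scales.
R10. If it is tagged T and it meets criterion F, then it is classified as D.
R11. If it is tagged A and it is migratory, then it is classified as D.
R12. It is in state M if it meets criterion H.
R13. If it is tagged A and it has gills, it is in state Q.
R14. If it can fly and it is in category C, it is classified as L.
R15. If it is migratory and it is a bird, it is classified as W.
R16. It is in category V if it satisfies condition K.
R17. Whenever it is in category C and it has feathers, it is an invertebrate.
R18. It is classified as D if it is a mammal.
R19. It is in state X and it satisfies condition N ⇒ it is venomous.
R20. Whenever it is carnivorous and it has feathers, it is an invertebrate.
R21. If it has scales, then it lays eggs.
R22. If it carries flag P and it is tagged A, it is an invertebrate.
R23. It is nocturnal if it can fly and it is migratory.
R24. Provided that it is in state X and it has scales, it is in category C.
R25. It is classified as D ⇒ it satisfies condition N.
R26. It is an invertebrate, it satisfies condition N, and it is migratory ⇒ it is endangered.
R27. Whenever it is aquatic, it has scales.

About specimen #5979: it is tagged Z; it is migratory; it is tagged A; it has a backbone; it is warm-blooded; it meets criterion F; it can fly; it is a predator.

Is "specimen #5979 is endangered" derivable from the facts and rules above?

By R3 (it has a backbone, it is migratory): it is in state X.
By R4 (it can fly): it satisfies condition K.
By R8 (it satisfies condition K): it has feathers.
By R9 (it meets criterion F): it has scales.
By R11 (it is tagged A, it is migratory): it is classified as D.
By R24 (it is in state X, it has scales): it is in category C.
By R25 (it is classified as D): it satisfies condition N.
By R17 (it is in category C, it has feathers): it is an invertebrate.
By R26 (it is an invertebrate, it satisfies condition N, it is migratory): it is endangered.

Yes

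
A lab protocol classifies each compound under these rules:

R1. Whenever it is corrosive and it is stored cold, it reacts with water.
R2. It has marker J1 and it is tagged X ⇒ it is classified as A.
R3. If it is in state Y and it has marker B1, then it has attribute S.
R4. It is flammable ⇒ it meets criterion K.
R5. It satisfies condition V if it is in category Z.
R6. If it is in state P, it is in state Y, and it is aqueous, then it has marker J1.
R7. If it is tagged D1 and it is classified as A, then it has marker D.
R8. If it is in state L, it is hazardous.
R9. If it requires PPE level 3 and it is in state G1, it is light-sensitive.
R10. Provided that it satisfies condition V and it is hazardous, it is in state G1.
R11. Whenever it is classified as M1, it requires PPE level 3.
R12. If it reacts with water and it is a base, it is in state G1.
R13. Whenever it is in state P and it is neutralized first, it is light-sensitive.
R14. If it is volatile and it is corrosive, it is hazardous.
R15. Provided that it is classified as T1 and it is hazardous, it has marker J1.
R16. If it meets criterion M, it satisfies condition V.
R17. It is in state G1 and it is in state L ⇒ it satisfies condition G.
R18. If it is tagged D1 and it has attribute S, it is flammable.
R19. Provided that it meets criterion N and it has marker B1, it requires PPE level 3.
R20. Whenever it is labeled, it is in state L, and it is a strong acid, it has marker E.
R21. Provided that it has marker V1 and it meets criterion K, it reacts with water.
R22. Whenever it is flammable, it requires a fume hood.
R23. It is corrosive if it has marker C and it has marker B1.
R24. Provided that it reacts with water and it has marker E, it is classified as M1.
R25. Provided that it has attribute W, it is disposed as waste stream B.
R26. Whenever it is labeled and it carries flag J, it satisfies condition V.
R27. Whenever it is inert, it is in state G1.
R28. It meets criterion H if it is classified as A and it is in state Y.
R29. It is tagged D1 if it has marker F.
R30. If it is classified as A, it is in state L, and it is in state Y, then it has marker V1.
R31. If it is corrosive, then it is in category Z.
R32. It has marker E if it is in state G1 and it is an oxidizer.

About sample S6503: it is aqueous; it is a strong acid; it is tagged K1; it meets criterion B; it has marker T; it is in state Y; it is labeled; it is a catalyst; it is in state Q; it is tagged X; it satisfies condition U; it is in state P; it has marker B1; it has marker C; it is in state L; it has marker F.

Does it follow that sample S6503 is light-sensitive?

Yes

By R3 (it is in state Y, it has marker B1): it has attribute S.
By R6 (it is in state P, it is in state Y, it is aqueous): it has marker J1.
By R8 (it is in state L): it is hazardous.
By R20 (it is labeled, it is in state L, it is a strong acid): it has marker E.
By R23 (it has marker C, it has marker B1): it is corrosive.
By R29 (it has marker F): it is tagged D1.
By R31 (it is corrosive): it is in category Z.
By R2 (it has marker J1, it is tagged X): it is classified as A.
By R5 (it is in category Z): it satisfies condition V.
By R10 (it satisfies condition V, it is hazardous): it is in state G1.
By R18 (it is tagged D1, it has attribute S): it is flammable.
By R30 (it is classified as A, it is in state L, it is in state Y): it has marker V1.
By R4 (it is flammable): it meets criterion K.
By R21 (it has marker V1, it meets criterion K): it reacts with water.
By R24 (it reacts with water, it has marker E): it is classified as M1.
By R11 (it is classified as M1): it requires PPE level 3.
By R9 (it requires PPE level 3, it is in state G1): it is light-sensitive.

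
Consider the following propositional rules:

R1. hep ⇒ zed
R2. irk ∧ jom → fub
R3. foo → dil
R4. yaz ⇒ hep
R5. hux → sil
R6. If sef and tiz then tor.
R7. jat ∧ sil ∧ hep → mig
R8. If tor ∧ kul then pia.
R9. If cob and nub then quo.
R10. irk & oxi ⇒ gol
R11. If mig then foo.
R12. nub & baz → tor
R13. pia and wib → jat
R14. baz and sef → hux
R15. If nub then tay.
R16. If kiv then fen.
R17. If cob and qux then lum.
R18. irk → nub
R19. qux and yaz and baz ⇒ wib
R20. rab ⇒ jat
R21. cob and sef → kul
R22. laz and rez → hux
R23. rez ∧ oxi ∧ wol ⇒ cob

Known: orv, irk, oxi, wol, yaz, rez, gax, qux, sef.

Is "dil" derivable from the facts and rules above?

Forward chaining from the given facts derives: hep, gol, nub, cob, zed, quo, tay, lum, kul.
The only rule concluding dil is R3, which needs foo; that is never established.

No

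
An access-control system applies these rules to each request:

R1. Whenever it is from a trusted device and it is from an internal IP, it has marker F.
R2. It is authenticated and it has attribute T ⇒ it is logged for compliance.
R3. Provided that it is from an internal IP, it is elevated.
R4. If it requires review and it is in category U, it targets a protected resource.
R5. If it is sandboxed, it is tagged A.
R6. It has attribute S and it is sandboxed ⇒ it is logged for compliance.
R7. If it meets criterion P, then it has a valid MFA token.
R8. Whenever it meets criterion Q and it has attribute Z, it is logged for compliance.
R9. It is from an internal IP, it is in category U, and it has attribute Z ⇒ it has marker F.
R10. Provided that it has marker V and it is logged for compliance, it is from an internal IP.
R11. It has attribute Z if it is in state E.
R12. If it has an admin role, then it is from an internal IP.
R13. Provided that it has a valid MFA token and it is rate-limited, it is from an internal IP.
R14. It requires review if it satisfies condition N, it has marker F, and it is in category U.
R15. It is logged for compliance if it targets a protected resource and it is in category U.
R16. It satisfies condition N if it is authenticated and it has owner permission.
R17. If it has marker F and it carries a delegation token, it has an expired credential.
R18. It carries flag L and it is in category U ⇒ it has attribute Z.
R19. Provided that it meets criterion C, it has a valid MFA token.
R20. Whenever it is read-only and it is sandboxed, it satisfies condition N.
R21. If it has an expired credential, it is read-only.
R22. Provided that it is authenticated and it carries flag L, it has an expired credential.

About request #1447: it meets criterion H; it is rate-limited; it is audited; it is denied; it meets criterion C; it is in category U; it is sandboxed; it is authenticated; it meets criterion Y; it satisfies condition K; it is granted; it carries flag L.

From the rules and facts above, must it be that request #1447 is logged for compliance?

By R18 (it carries flag L, it is in category U): it has attribute Z.
By R19 (it meets criterion C): it has a valid MFA token.
By R22 (it is authenticated, it carries flag L): it has an expired credential.
By R13 (it has a valid MFA token, it is rate-limited): it is from an internal IP.
By R21 (it has an expired credential): it is read-only.
By R9 (it is from an internal IP, it is in category U, it has attribute Z): it has marker F.
By R20 (it is read-only, it is sandboxed): it satisfies condition N.
By R14 (it satisfies condition N, it has marker F, it is in category U): it requires review.
By R4 (it requires review, it is in category U): it targets a protected resource.
By R15 (it targets a protected resource, it is in category U): it is logged for compliance.

Yes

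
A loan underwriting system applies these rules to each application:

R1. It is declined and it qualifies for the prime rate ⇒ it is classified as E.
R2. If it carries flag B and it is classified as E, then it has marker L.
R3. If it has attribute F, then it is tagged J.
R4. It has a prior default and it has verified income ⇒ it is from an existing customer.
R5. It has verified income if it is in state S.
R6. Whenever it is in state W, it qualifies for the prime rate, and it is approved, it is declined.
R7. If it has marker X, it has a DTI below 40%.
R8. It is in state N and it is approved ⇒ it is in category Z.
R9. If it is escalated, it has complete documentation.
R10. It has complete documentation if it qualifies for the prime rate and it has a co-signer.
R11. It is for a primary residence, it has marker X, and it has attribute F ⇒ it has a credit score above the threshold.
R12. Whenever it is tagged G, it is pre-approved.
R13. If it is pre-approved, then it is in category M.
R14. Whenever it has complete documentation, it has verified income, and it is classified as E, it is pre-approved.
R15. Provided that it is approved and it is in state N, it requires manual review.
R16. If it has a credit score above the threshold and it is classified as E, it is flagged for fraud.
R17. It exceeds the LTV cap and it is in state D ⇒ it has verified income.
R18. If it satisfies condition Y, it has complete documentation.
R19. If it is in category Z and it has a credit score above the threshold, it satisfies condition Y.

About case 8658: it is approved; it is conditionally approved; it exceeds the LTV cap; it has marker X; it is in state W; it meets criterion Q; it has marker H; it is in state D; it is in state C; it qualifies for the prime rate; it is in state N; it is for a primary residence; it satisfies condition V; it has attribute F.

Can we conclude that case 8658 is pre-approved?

Yes

By R6 (it is in state W, it qualifies for the prime rate, it is approved): it is declined.
By R8 (it is in state N, it is approved): it is in category Z.
By R11 (it is for a primary residence, it has marker X, it has attribute F): it has a credit score above the threshold.
By R17 (it exceeds the LTV cap, it is in state D): it has verified income.
By R19 (it is in category Z, it has a credit score above the threshold): it satisfies condition Y.
By R1 (it is declined, it qualifies for the prime rate): it is classified as E.
By R18 (it satisfies condition Y): it has complete documentation.
By R14 (it has complete documentation, it has verified income, it is classified as E): it is pre-approved.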